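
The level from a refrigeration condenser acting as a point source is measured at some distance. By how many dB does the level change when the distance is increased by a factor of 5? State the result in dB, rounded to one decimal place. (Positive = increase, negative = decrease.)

A point source loses 6 dB per doubling of distance; generally ΔL = −20·log₁₀(r₂/r₁).
ΔL = −20·log₁₀(5) = -13.98 dB.

-14.0 dB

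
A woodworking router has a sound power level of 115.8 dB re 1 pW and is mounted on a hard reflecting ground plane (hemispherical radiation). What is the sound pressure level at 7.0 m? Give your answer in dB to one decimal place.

The power spreads over a hemisphere of area 2π·r², so L_p = L_w − 10·log₁₀(2π·r²).
2π·r² = 307.9 m², 10·log₁₀ of that is 24.884 dB.
L_p = 115.8 − 24.884 = 90.92 dB.

90.9 dB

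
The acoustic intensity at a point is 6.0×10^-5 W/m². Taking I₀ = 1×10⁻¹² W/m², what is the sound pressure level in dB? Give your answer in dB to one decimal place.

Dividing by I₀ shifts the exponent by 12: I/I₀ = 6.0×10^7.
L = 10·(0.7782 + 7) = 77.78 dB.

77.8 dB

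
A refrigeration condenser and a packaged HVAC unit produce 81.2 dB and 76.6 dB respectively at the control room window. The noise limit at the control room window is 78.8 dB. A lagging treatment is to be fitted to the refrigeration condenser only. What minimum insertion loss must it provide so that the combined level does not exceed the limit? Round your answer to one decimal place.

Everything except the refrigeration condenser sums to 10^(76.6/10) = 4.571e+07 in linear terms, 76.60 dB.
The limit corresponds to 10^(78.8/10) = 7.586e+07; subtracting the fixed part leaves 3.015e+07 for the refrigeration condenser, i.e. 74.79 dB.
So the refrigeration condenser must be reduced from 81.2 to 74.79 dB: IL = 6.41 dB.

6.4 dB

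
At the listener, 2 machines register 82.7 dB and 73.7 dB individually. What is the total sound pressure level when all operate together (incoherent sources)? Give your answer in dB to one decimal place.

For uncorrelated sources the intensities add, so convert each level to linear form, sum, and take 10·log₁₀ of the total.
Σ 10^(L/10) = 10^(82.7/10) + 10^(73.7/10) = 2.097e+08.
L_total = 10·log₁₀(2.097e+08) = 83.21 dB.

83.2 dB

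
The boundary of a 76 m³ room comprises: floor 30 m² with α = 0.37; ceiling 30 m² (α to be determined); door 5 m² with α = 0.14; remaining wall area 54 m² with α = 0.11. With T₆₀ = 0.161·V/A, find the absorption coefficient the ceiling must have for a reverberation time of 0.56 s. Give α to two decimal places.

A = 0.161·V/T₆₀ = 0.161·76/0.56 = 21.85 m² sabins.
Absorption from the other surfaces = 30·0.37 + 5·0.14 + 54·0.11 = 17.74 m², so the ceiling must supply 4.11 m² over 30 m².
α = 4.11/30 = 0.137.

0.14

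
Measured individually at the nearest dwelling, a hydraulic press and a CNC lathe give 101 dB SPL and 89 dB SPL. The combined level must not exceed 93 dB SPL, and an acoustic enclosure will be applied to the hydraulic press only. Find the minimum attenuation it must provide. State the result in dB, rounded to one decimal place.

10.2 dB

Fixed contribution from the other source: Σ 10^(L/10) = 10^(89/10) = 7.943e+08 (89.00 dB SPL).
To meet 93 dB SPL overall, the treated hydraulic press may contribute at most 10^(93/10) − 7.943e+08 = 1.201e+09, i.e. 90.80 dB SPL.
So the hydraulic press must be reduced from 101 to 90.80 dB SPL: IL = 10.20 dB.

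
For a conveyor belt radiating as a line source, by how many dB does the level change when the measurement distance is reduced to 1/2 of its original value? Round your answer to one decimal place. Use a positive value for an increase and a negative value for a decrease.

+3.0 dB

With cylindrical spreading the level changes by −10·log₁₀(r₂/r₁).
ΔL = −10·log₁₀(0.5) = +3.01 dB.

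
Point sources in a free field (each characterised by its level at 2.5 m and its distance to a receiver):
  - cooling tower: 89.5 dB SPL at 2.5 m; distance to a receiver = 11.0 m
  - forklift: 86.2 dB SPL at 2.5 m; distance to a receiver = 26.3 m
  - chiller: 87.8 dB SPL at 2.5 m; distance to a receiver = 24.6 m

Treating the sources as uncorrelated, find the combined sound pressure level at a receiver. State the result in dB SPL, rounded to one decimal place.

77.5 dB SPL

Apply inverse-square spreading to bring every level to the receiver, then sum 10^(L/10).
cooling tower: 89.5 − 20·log₁₀(11.0/2.5) = 89.5 − 12.87 = 76.63 dB SPL.
forklift: 86.2 − 20·log₁₀(26.3/2.5) = 86.2 − 20.44 = 65.76 dB SPL.
chiller: 87.8 − 20·log₁₀(24.6/2.5) = 87.8 − 19.86 = 67.94 dB SPL.
Σ 10^(L/10) = 5.603e+07 → L_total = 10·log₁₀(5.603e+07) = 77.48 dB SPL.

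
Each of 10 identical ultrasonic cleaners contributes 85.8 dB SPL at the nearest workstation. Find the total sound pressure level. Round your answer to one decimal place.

With 10 equal, uncorrelated contributions the intensity is 10× that of one unit, giving a rise of 10·log₁₀ 10.
L_total = 85.8 + 10·log₁₀(10) = 85.8 + 10.000 = 95.80 dB SPL.

95.8 dB SPL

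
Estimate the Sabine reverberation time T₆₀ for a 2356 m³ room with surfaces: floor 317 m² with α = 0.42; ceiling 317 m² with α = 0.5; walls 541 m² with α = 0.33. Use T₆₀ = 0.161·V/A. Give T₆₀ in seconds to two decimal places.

0.81 s

Total absorption A = 317·0.42 + 317·0.5 + 541·0.33 = 470.17 m² sabins.
T₆₀ = 0.161·V/A = 0.161·2356/470.17 = 0.807 s.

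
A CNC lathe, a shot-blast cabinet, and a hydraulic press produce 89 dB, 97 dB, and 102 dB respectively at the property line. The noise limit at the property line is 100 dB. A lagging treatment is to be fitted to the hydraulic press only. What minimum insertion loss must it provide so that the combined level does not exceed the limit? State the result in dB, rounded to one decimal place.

The untreated sources together contribute 10^(89/10) + 10^(97/10) = 5.806e+09, i.e. 97.64 dB.
The limit corresponds to 10^(100/10) = 1.000e+10; subtracting the fixed part leaves 4.194e+09 for the hydraulic press, i.e. 96.23 dB.
So the hydraulic press must be reduced from 102 to 96.23 dB: IL = 5.77 dB.

5.8 dB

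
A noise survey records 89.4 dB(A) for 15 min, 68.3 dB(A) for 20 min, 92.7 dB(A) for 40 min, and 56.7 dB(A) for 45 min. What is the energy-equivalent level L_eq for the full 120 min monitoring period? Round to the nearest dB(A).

L_eq = 10·log₁₀[(1/T)·Σ tᵢ·10^(Lᵢ/10)] with T = 120 min.
Σ tᵢ·10^(Lᵢ/10) = 15·10^(89.4/10) + 20·10^(68.3/10) + 40·10^(92.7/10) + 45·10^(56.7/10) = 8.770e+10.
L_eq = 10·log₁₀(8.770e+10/120) = 88.64 dB(A).

89 dB(A)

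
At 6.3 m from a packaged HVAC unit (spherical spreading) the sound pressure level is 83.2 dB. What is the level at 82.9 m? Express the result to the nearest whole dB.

Point-source attenuation: ΔL = 20·log₁₀(r₂/r₁) = 20·log₁₀(82.9/6.3) = 22.384 dB.
L₂ = 83.2 − 20·log₁₀(82.9/6.3) = 83.2 − 22.384 = 60.82 dB.

61 dB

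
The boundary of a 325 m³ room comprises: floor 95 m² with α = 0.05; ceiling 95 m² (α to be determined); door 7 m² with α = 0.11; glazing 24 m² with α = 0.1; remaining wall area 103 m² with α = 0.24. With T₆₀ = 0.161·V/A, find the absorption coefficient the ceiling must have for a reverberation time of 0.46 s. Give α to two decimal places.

Required total absorption A = 0.161·325/0.46 = 113.75 m².
Absorption from the other surfaces = 95·0.05 + 7·0.11 + 24·0.1 + 103·0.24 = 32.64 m², so the ceiling must supply 81.11 m² over 95 m².
α = 81.11/95 = 0.854.

0.85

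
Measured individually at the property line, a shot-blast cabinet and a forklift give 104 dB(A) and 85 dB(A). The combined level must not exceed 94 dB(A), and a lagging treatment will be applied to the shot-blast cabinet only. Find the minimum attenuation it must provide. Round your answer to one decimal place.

The untreated sources together contribute 10^(85/10) = 3.162e+08, i.e. 85.00 dB(A).
The limit corresponds to 10^(94/10) = 2.512e+09; subtracting the fixed part leaves 2.196e+09 for the shot-blast cabinet, i.e. 93.42 dB(A).
So the shot-blast cabinet must be reduced from 104 to 93.42 dB(A): IL = 10.58 dB.

10.6 dB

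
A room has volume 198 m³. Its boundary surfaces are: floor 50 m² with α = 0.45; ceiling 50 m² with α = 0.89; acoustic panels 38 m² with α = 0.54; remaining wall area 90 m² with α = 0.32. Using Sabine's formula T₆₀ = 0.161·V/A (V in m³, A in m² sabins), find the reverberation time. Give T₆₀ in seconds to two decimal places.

0.27 s

A = Σ Sᵢαᵢ = 50·0.45 + 50·0.89 + 38·0.54 + 90·0.32 = 116.32 m².
T₆₀ = 0.161 × 198 / 116.32 = 0.274 s.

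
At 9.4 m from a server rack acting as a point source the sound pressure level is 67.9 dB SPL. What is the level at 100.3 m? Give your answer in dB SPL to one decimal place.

47.3 dB SPL

Point-source attenuation: ΔL = 20·log₁₀(r₂/r₁) = 20·log₁₀(100.3/9.4) = 20.563 dB.
L₂ = 67.9 − 20·log₁₀(100.3/9.4) = 67.9 − 20.563 = 47.34 dB SPL.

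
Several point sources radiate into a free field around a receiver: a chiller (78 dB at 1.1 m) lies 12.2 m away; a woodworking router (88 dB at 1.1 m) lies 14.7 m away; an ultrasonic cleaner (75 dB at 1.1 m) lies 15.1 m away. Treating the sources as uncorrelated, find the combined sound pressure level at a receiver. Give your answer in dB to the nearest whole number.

Propagate each source to the receiver with L = L_ref − 20·log₁₀(r/r_ref), then add intensities.
chiller: 78 − 20·log₁₀(12.2/1.1) = 78 − 20.90 = 57.10 dB.
woodworking router: 88 − 20·log₁₀(14.7/1.1) = 88 − 22.52 = 65.48 dB.
ultrasonic cleaner: 75 − 20·log₁₀(15.1/1.1) = 75 − 22.75 = 52.25 dB.
Σ 10^(L/10) = 4.214e+06 → L_total = 10·log₁₀(4.214e+06) = 66.25 dB.

66 dB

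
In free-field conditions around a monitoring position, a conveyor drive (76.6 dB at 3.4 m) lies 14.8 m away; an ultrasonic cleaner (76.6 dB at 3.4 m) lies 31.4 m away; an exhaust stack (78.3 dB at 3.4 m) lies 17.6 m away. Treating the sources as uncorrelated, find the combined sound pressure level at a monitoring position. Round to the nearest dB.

67 dB

First find each source's level at the receiver (point-source: −20·log₁₀(r/r_ref)), then combine on an intensity basis.
conveyor drive: 76.6 − 20·log₁₀(14.8/3.4) = 76.6 − 12.78 = 63.82 dB.
ultrasonic cleaner: 76.6 − 20·log₁₀(31.4/3.4) = 76.6 − 19.31 = 57.29 dB.
exhaust stack: 78.3 − 20·log₁₀(17.6/3.4) = 78.3 − 14.28 = 64.02 dB.
Σ 10^(L/10) = 5.471e+06 → L_total = 10·log₁₀(5.471e+06) = 67.38 dB.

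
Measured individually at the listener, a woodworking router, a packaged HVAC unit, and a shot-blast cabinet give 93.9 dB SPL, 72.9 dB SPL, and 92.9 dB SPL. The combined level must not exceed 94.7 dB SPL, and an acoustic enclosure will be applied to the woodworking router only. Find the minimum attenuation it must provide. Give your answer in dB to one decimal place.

4.0 dB

Everything except the woodworking router sums to 10^(72.9/10) + 10^(92.9/10) = 1.969e+09 in linear terms, 92.94 dB SPL.
The limit corresponds to 10^(94.7/10) = 2.951e+09; subtracting the fixed part leaves 9.819e+08 for the woodworking router, i.e. 89.92 dB SPL.
Required insertion loss = 93.9 − 89.92 = 3.98 dB.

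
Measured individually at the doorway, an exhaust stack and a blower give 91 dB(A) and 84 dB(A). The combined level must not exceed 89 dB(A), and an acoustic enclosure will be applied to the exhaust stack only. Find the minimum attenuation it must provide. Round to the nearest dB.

4 dB

Fixed contribution from the other source: Σ 10^(L/10) = 10^(84/10) = 2.512e+08 (84.00 dB(A)).
To meet 89 dB(A) overall, the treated exhaust stack may contribute at most 10^(89/10) − 2.512e+08 = 5.431e+08, i.e. 87.35 dB(A).
Required insertion loss = 91 − 87.35 = 3.65 dB.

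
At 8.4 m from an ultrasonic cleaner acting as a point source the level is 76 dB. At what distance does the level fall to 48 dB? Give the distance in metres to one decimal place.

The 28.0 dB drop corresponds to a distance ratio of 10^(28.0/20) for a point source.
r₂ = 8.4·10^((76−48)/20) = 8.4·10^(28.0/20) = 211.00 m.

211.0 m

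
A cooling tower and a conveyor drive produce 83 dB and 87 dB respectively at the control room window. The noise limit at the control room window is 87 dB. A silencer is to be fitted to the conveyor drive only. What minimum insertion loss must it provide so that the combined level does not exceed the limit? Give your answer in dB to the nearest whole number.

2 dB

Fixed contribution from the other source: Σ 10^(L/10) = 10^(83/10) = 1.995e+08 (83.00 dB).
The limit corresponds to 10^(87/10) = 5.012e+08; subtracting the fixed part leaves 3.017e+08 for the conveyor drive, i.e. 84.80 dB.
Required insertion loss = 87 − 84.80 = 2.20 dB.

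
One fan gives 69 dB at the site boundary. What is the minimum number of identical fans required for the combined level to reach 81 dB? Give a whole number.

16

Need L₁ + 10·log₁₀ N ≥ 81, i.e. log₁₀ N ≥ 1.20.
N ≥ 10^(12.0/10) = 15.849, so N = 16.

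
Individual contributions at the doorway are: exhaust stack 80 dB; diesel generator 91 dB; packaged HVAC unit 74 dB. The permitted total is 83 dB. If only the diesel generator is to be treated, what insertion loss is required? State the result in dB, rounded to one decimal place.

12.3 dB

Fixed contribution from the other sources: Σ 10^(L/10) = 10^(80/10) + 10^(74/10) = 1.251e+08 (80.97 dB).
To meet 83 dB overall, the treated diesel generator may contribute at most 10^(83/10) − 1.251e+08 = 7.441e+07, i.e. 78.72 dB.
So the diesel generator must be reduced from 91 to 78.72 dB: IL = 12.28 dB.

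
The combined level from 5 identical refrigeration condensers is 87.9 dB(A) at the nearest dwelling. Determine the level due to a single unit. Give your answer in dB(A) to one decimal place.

For N identical incoherent sources L_total = L₁ + 10·log₁₀ N, so L₁ = 87.9 − 10·log₁₀(5) = 87.9 − 6.990.

80.9 dB(A)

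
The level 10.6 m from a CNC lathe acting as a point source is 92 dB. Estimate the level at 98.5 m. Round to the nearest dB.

73 dB

Spherical spreading from a point source gives a 20·log₁₀(r₂/r₁) drop.
L₂ = 92 − 20·log₁₀(98.5/10.6) = 92 − 19.363 = 72.64 dB.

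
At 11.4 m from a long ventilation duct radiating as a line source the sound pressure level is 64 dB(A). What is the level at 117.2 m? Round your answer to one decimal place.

Cylindrical spreading from a line source gives a 10·log₁₀(r₂/r₁) drop.
L₂ = 64 − 10·log₁₀(117.2/11.4) = 64 − 10.120 = 53.88 dB(A).

53.9 dB(A)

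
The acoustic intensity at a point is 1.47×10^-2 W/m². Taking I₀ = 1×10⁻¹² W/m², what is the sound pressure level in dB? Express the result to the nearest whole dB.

102 dB

L = 10·log₁₀(I/I₀) = 10·log₁₀(1.47×10^-2/10⁻¹²) = 10·log₁₀(1.47×10^10).
L = 10·(0.1673 + 10) = 101.67 dB.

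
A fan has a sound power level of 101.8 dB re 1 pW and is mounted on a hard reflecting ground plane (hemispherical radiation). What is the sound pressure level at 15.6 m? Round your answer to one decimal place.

70.0 dB

Free-field hemispherical radiation: L_p = L_w − 10·log₁₀(2π·r²), r = 15.6 m.
2π·r² = 1529 m², 10·log₁₀ of that is 31.844 dB.
L_p = 101.8 − 31.844 = 69.96 dB.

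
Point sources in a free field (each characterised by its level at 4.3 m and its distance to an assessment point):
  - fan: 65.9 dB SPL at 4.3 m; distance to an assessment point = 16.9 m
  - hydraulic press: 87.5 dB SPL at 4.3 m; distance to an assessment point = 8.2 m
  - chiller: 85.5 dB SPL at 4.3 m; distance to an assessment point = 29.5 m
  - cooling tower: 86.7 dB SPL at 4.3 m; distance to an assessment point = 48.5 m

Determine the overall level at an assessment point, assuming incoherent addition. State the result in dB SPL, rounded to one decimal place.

82.2 dB SPL

Propagate each source to the receiver with L = L_ref − 20·log₁₀(r/r_ref), then add intensities.
fan: 65.9 − 20·log₁₀(16.9/4.3) = 65.9 − 11.89 = 54.01 dB SPL.
hydraulic press: 87.5 − 20·log₁₀(8.2/4.3) = 87.5 − 5.61 = 81.89 dB SPL.
chiller: 85.5 − 20·log₁₀(29.5/4.3) = 85.5 − 16.73 = 68.77 dB SPL.
cooling tower: 86.7 − 20·log₁₀(48.5/4.3) = 86.7 − 21.05 = 65.65 dB SPL.
Σ 10^(L/10) = 1.661e+08 → L_total = 10·log₁₀(1.661e+08) = 82.20 dB SPL.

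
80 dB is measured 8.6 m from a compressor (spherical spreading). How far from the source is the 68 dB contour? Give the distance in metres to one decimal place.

The 12.0 dB drop corresponds to a distance ratio of 10^(12.0/20) for a point source.
r₂ = 8.6·10^((80−68)/20) = 8.6·10^(12.0/20) = 34.24 m.

34.2 m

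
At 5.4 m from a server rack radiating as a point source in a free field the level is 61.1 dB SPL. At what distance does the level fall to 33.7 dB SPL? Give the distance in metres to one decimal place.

The 27.4 dB drop corresponds to a distance ratio of 10^(27.4/20) for a point source.
r₂ = 5.4·10^((61.1−33.7)/20) = 5.4·10^(27.4/20) = 126.59 m.

126.6 m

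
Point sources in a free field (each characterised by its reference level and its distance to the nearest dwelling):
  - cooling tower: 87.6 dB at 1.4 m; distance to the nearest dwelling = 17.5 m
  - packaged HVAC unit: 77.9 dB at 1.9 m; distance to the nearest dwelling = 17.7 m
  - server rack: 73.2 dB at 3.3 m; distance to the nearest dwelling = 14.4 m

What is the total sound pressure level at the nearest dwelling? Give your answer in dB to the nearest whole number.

Propagate each source to the receiver with L = L_ref − 20·log₁₀(r/r_ref), then add intensities.
cooling tower: 87.6 − 20·log₁₀(17.5/1.4) = 87.6 − 21.94 = 65.66 dB.
packaged HVAC unit: 77.9 − 20·log₁₀(17.7/1.9) = 77.9 − 19.38 = 58.52 dB.
server rack: 73.2 − 20·log₁₀(14.4/3.3) = 73.2 − 12.80 = 60.40 dB.
Σ 10^(L/10) = 5.491e+06 → L_total = 10·log₁₀(5.491e+06) = 67.40 dB.

67 dB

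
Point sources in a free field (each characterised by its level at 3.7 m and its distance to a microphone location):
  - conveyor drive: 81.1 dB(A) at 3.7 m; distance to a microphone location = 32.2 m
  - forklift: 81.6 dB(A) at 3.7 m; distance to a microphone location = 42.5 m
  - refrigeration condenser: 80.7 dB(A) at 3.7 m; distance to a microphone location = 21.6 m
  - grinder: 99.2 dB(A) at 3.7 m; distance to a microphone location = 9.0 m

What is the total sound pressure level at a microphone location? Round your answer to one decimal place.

Apply inverse-square spreading to bring every level to the receiver, then sum 10^(L/10).
conveyor drive: 81.1 − 20·log₁₀(32.2/3.7) = 81.1 − 18.79 = 62.31 dB(A).
forklift: 81.6 − 20·log₁₀(42.5/3.7) = 81.6 − 21.20 = 60.40 dB(A).
refrigeration condenser: 80.7 − 20·log₁₀(21.6/3.7) = 80.7 − 15.33 = 65.37 dB(A).
grinder: 99.2 − 20·log₁₀(9.0/3.7) = 99.2 − 7.72 = 91.48 dB(A).
Σ 10^(L/10) = 1.412e+09 → L_total = 10·log₁₀(1.412e+09) = 91.50 dB(A).

91.5 dB(A)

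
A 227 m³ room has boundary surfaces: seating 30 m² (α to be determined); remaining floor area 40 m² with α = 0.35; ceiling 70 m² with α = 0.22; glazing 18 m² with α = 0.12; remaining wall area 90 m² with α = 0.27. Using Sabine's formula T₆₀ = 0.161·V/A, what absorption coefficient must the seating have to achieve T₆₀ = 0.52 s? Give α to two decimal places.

0.48

From T₆₀ = 0.161·V/A, the target T₆₀ = 0.52 s needs A = 0.161·227/0.52 = 70.28 m².
Absorption from the other surfaces = 40·0.35 + 70·0.22 + 18·0.12 + 90·0.27 = 55.86 m², so the seating must supply 14.42 m² over 30 m².
α = 14.42/30 = 0.481.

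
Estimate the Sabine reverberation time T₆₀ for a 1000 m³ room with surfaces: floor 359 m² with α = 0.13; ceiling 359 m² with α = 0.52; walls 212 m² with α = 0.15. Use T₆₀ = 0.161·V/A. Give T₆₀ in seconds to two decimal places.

A = Σ Sᵢαᵢ = 359·0.13 + 359·0.52 + 212·0.15 = 265.15 m².
T₆₀ = 0.161·V/A = 0.161·1000/265.15 = 0.607 s.

0.61 s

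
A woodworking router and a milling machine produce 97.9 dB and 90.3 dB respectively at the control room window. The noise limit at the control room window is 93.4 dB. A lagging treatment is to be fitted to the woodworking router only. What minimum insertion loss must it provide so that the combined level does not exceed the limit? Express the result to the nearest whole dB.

Everything except the woodworking router sums to 10^(90.3/10) = 1.072e+09 in linear terms, 90.30 dB.
The limit corresponds to 10^(93.4/10) = 2.188e+09; subtracting the fixed part leaves 1.116e+09 for the woodworking router, i.e. 90.48 dB.
So the woodworking router must be reduced from 97.9 to 90.48 dB: IL = 7.42 dB.

7 dB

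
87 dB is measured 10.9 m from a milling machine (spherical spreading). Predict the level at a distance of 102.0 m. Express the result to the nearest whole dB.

68 dB

Point-source attenuation: ΔL = 20·log₁₀(r₂/r₁) = 20·log₁₀(102.0/10.9) = 19.423 dB.
L₂ = 87 − 20·log₁₀(102.0/10.9) = 87 − 19.423 = 67.58 dB.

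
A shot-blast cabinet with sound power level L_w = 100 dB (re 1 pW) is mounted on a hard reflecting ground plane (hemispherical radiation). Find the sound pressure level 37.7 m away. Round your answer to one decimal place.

60.5 dB

Free-field hemispherical radiation: L_p = L_w − 10·log₁₀(2π·r²), r = 37.7 m.
2π·r² = 8930 m², 10·log₁₀ of that is 39.509 dB.
L_p = 100 − 39.509 = 60.49 dB.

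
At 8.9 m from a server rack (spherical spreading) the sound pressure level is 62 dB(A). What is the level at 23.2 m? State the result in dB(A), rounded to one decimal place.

53.7 dB(A)

For a point source, L₂ = L₁ − 20·log₁₀(r₂/r₁).
L₂ = 62 − 20·log₁₀(23.2/8.9) = 62 − 8.322 = 53.68 dB(A).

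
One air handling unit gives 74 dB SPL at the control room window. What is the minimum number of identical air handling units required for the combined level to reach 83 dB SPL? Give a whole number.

8

The shortfall is 83 − 74 = 9.0 dB, and N units add 10·log₁₀ N, so need 10·log₁₀ N ≥ 9.0.
N ≥ 10^(9.0/10) = 7.943, so N = 8.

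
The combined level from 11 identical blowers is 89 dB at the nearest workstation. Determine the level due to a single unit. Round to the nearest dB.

79 dB

For N identical incoherent sources L_total = L₁ + 10·log₁₀ N, so L₁ = 89 − 10·log₁₀(11) = 89 − 10.414.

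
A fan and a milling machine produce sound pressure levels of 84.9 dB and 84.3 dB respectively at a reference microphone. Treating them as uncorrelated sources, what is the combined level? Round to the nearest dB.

For uncorrelated sources the intensities add, so convert each level to linear form, sum, and take 10·log₁₀ of the total.
Σ 10^(L/10) = 10^(84.9/10) + 10^(84.3/10) = 5.782e+08.
L_total = 10·log₁₀(5.782e+08) = 87.62 dB.

88 dB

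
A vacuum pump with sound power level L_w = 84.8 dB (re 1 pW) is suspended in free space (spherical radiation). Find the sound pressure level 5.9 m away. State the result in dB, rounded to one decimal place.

58.4 dB

Free-field spherical radiation: L_p = L_w − 10·log₁₀(4π·r²), r = 5.9 m.
4π·r² = 437.4 m², 10·log₁₀ of that is 26.409 dB.
L_p = 84.8 − 26.409 = 58.39 dB.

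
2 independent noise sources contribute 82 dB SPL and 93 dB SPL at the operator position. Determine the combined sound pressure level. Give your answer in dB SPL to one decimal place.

For uncorrelated sources the intensities add, so convert each level to linear form, sum, and take 10·log₁₀ of the total.
Σ 10^(L/10) = 10^(82/10) + 10^(93/10) = 2.154e+09.
L_total = 10·log₁₀(2.154e+09) = 93.33 dB SPL.

93.3 dB SPL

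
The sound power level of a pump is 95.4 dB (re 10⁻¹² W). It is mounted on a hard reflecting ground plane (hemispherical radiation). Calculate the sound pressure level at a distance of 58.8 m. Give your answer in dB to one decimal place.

52.0 dB

L_p = L_w − 10·log₁₀(2π·r²) with r = 58.8 m.
2π·r² = 2.172e+04 m², 10·log₁₀ of that is 43.369 dB.
L_p = 95.4 − 43.369 = 52.03 dB.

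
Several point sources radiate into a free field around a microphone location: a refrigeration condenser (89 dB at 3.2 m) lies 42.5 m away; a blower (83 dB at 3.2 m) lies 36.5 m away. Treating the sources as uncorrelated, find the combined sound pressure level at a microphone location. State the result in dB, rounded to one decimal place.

67.8 dB

Apply inverse-square spreading to bring every level to the receiver, then sum 10^(L/10).
refrigeration condenser: 89 − 20·log₁₀(42.5/3.2) = 89 − 22.46 = 66.54 dB.
blower: 83 − 20·log₁₀(36.5/3.2) = 83 − 21.14 = 61.86 dB.
Σ 10^(L/10) = 6.037e+06 → L_total = 10·log₁₀(6.037e+06) = 67.81 dB.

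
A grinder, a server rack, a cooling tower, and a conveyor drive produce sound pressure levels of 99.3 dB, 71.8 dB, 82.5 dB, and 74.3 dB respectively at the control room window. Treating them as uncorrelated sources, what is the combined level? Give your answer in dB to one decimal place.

99.4 dB

Incoherent sources combine by intensity addition: L_total = 10·log₁₀(Σ 10^(L_i/10)).
Σ 10^(L/10) = 10^(99.3/10) + 10^(71.8/10) + 10^(82.5/10) + 10^(74.3/10) = 8.731e+09.
L_total = 10·log₁₀(8.731e+09) = 99.41 dB.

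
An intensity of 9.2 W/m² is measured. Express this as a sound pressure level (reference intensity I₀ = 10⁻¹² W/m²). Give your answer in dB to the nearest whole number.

L = 10·log₁₀(I/I₀) = 10·log₁₀(9.2/10⁻¹²) = 10·log₁₀(9.2×10^12).
L = 10·(0.9638 + 12) = 129.64 dB.

130 dB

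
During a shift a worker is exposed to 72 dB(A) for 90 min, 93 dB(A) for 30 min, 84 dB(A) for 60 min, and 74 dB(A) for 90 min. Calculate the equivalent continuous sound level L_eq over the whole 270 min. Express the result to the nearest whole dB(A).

85 dB(A)

L_eq = 10·log₁₀[(1/T)·Σ tᵢ·10^(Lᵢ/10)] with T = 270 min.
Σ tᵢ·10^(Lᵢ/10) = 90·10^(72/10) + 30·10^(93/10) + 60·10^(84/10) + 90·10^(74/10) = 7.862e+10.
L_eq = 10·log₁₀(7.862e+10/270) = 84.64 dB(A).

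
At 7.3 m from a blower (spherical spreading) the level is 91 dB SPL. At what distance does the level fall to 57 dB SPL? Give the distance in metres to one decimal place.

The 34.0 dB drop corresponds to a distance ratio of 10^(34.0/20) for a point source.
r₂ = 7.3·10^((91−57)/20) = 7.3·10^(34.0/20) = 365.87 m.

365.9 m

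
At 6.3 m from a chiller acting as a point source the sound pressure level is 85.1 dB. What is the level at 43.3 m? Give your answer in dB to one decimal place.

68.4 dB

Spherical spreading from a point source gives a 20·log₁₀(r₂/r₁) drop.
L₂ = 85.1 − 20·log₁₀(43.3/6.3) = 85.1 − 16.743 = 68.36 dB.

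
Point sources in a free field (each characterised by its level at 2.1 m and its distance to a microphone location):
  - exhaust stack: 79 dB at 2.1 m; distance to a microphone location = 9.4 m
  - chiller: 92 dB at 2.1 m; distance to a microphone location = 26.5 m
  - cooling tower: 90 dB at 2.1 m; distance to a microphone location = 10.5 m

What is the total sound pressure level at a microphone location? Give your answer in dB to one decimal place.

Apply inverse-square spreading to bring every level to the receiver, then sum 10^(L/10).
exhaust stack: 79 − 20·log₁₀(9.4/2.1) = 79 − 13.02 = 65.98 dB.
chiller: 92 − 20·log₁₀(26.5/2.1) = 92 − 22.02 = 69.98 dB.
cooling tower: 90 − 20·log₁₀(10.5/2.1) = 90 − 13.98 = 76.02 dB.
Σ 10^(L/10) = 5.392e+07 → L_total = 10·log₁₀(5.392e+07) = 77.32 dB.

77.3 dB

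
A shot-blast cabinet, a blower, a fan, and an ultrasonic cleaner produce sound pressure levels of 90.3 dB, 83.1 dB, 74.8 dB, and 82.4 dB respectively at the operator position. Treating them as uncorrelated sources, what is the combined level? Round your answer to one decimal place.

For uncorrelated sources the intensities add, so convert each level to linear form, sum, and take 10·log₁₀ of the total.
Σ 10^(L/10) = 10^(90.3/10) + 10^(83.1/10) + 10^(74.8/10) + 10^(82.4/10) = 1.480e+09.
L_total = 10·log₁₀(1.480e+09) = 91.70 dB.

91.7 dB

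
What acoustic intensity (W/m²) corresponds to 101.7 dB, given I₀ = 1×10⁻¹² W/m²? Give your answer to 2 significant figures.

0.015 W/m²

I = I₀·10^(L/10) = 10⁻¹² × 10^(101.7/10) = 10^(-1.830).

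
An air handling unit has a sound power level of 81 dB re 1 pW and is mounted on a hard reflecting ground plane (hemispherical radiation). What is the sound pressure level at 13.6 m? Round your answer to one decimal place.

The power spreads over a hemisphere of area 2π·r², so L_p = L_w − 10·log₁₀(2π·r²).
2π·r² = 1162 m², 10·log₁₀ of that is 30.653 dB.
L_p = 81 − 30.653 = 50.35 dB.

50.3 dB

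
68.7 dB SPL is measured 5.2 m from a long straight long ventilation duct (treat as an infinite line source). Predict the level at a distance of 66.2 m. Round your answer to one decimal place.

57.7 dB SPL

For a line source, L₂ = L₁ − 10·log₁₀(r₂/r₁).
L₂ = 68.7 − 10·log₁₀(66.2/5.2) = 68.7 − 11.049 = 57.65 dB SPL.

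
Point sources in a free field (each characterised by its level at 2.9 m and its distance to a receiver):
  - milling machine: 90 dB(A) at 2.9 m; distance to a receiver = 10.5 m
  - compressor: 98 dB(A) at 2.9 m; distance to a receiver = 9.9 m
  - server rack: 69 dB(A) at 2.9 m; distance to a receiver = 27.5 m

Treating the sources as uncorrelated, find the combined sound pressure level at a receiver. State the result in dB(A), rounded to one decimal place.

87.9 dB(A)

Apply inverse-square spreading to bring every level to the receiver, then sum 10^(L/10).
milling machine: 90 − 20·log₁₀(10.5/2.9) = 90 − 11.18 = 78.82 dB(A).
compressor: 98 − 20·log₁₀(9.9/2.9) = 98 − 10.66 = 87.34 dB(A).
server rack: 69 − 20·log₁₀(27.5/2.9) = 69 − 19.54 = 49.46 dB(A).
Σ 10^(L/10) = 6.178e+08 → L_total = 10·log₁₀(6.178e+08) = 87.91 dB(A).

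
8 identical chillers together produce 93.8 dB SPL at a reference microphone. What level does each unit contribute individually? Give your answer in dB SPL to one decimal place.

Dividing the total intensity by 8 lowers the level by 10·log₁₀ 8 = 9.031 dB: L₁ = 93.8 − 9.031.

84.8 dB SPL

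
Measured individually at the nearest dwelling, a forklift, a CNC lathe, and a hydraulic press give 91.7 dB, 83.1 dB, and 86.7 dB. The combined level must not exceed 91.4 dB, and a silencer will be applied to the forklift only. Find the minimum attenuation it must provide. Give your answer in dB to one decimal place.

The untreated sources together contribute 10^(83.1/10) + 10^(86.7/10) = 6.719e+08, i.e. 88.27 dB.
To meet 91.4 dB overall, the treated forklift may contribute at most 10^(91.4/10) − 6.719e+08 = 7.085e+08, i.e. 88.50 dB.
So the forklift must be reduced from 91.7 to 88.50 dB: IL = 3.20 dB.

3.2 dB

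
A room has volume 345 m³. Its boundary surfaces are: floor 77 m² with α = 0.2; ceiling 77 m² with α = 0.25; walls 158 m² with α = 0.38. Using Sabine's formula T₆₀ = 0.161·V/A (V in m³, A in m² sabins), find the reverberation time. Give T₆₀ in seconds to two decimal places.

0.59 s

Summing Sᵢαᵢ: 77·0.2 + 77·0.25 + 158·0.38 = 94.69 m².
T₆₀ = 0.161·V/A = 0.161·345/94.69 = 0.587 s.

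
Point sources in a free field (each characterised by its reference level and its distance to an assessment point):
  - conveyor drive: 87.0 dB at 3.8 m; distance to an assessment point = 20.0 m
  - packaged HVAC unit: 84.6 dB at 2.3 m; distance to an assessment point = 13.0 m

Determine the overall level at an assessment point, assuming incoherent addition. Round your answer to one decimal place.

74.3 dB

Apply inverse-square spreading to bring every level to the receiver, then sum 10^(L/10).
conveyor drive: 87.0 − 20·log₁₀(20.0/3.8) = 87.0 − 14.42 = 72.58 dB.
packaged HVAC unit: 84.6 − 20·log₁₀(13.0/2.3) = 84.6 − 15.04 = 69.56 dB.
Σ 10^(L/10) = 2.712e+07 → L_total = 10·log₁₀(2.712e+07) = 74.33 dB.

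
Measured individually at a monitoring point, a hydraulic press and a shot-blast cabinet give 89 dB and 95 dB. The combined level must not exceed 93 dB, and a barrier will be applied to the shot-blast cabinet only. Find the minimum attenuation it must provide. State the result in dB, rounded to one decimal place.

The untreated sources together contribute 10^(89/10) = 7.943e+08, i.e. 89.00 dB.
To meet 93 dB overall, the treated shot-blast cabinet may contribute at most 10^(93/10) − 7.943e+08 = 1.201e+09, i.e. 90.80 dB.
So the shot-blast cabinet must be reduced from 95 to 90.80 dB: IL = 4.20 dB.

4.2 dB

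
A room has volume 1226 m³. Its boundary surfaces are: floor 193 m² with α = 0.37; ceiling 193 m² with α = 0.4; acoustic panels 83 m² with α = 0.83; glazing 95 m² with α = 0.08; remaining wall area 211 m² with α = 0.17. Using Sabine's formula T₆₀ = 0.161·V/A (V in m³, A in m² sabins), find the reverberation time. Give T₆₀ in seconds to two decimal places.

0.76 s

Summing Sᵢαᵢ: 193·0.37 + 193·0.4 + 83·0.83 + 95·0.08 + 211·0.17 = 260.97 m².
T₆₀ = 0.161 × 1226 / 260.97 = 0.756 s.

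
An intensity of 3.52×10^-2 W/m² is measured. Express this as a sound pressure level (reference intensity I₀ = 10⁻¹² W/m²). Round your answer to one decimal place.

I/I₀ = 3.52×10^-2/10⁻¹² = 3.52×10^10, and L = 10·log₁₀(I/I₀).
L = 10·(0.5465 + 10) = 105.47 dB.

105.5 dB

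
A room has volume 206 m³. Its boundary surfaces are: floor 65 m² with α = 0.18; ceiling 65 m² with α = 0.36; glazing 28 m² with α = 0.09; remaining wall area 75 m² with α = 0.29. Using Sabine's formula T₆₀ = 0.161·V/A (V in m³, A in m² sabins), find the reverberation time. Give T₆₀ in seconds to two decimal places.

0.56 s

A = Σ Sᵢαᵢ = 65·0.18 + 65·0.36 + 28·0.09 + 75·0.29 = 59.37 m².
T₆₀ = 0.161 × 206 / 59.37 = 0.559 s.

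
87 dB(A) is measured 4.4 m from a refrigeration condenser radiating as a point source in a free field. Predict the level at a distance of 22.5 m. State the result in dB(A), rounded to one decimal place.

Point-source attenuation: ΔL = 20·log₁₀(r₂/r₁) = 20·log₁₀(22.5/4.4) = 14.175 dB.
L₂ = 87 − 20·log₁₀(22.5/4.4) = 87 − 14.175 = 72.83 dB(A).

72.8 dB(A)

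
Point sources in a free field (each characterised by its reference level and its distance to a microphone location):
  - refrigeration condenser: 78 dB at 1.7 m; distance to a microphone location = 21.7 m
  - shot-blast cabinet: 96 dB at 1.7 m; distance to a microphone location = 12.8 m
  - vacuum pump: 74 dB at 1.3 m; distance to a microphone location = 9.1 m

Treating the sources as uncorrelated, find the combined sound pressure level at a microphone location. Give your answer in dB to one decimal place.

Propagate each source to the receiver with L = L_ref − 20·log₁₀(r/r_ref), then add intensities.
refrigeration condenser: 78 − 20·log₁₀(21.7/1.7) = 78 − 22.12 = 55.88 dB.
shot-blast cabinet: 96 − 20·log₁₀(12.8/1.7) = 96 − 17.54 = 78.46 dB.
vacuum pump: 74 − 20·log₁₀(9.1/1.3) = 74 − 16.90 = 57.10 dB.
Σ 10^(L/10) = 7.112e+07 → L_total = 10·log₁₀(7.112e+07) = 78.52 dB.

78.5 dB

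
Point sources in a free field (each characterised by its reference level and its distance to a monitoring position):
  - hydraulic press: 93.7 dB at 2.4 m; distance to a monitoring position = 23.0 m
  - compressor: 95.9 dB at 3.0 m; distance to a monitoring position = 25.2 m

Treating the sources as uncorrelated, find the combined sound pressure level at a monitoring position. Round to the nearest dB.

First find each source's level at the receiver (point-source: −20·log₁₀(r/r_ref)), then combine on an intensity basis.
hydraulic press: 93.7 − 20·log₁₀(23.0/2.4) = 93.7 − 19.63 = 74.07 dB.
compressor: 95.9 − 20·log₁₀(25.2/3.0) = 95.9 − 18.49 = 77.41 dB.
Σ 10^(L/10) = 8.066e+07 → L_total = 10·log₁₀(8.066e+07) = 79.07 dB.

79 dB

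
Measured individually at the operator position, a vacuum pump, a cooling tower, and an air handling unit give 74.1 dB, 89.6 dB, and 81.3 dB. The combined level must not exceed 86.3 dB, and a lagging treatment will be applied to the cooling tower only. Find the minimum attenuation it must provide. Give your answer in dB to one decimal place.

Everything except the cooling tower sums to 10^(74.1/10) + 10^(81.3/10) = 1.606e+08 in linear terms, 82.06 dB.
To meet 86.3 dB overall, the treated cooling tower may contribute at most 10^(86.3/10) − 1.606e+08 = 2.660e+08, i.e. 84.25 dB.
So the cooling tower must be reduced from 89.6 to 84.25 dB: IL = 5.35 dB.

5.4 dB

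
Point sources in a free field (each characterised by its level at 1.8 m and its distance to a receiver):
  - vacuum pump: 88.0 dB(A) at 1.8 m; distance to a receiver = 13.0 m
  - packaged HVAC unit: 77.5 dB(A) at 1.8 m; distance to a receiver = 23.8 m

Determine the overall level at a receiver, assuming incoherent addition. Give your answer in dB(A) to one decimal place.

First find each source's level at the receiver (point-source: −20·log₁₀(r/r_ref)), then combine on an intensity basis.
vacuum pump: 88.0 − 20·log₁₀(13.0/1.8) = 88.0 − 17.17 = 70.83 dB(A).
packaged HVAC unit: 77.5 − 20·log₁₀(23.8/1.8) = 77.5 − 22.43 = 55.07 dB(A).
Σ 10^(L/10) = 1.242e+07 → L_total = 10·log₁₀(1.242e+07) = 70.94 dB(A).

70.9 dB(A)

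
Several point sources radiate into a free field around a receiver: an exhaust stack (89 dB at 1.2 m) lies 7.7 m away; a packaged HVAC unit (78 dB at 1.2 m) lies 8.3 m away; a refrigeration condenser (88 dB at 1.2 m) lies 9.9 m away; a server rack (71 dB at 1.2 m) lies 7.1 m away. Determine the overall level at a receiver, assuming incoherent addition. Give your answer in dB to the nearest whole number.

75 dB

Apply inverse-square spreading to bring every level to the receiver, then sum 10^(L/10).
exhaust stack: 89 − 20·log₁₀(7.7/1.2) = 89 − 16.15 = 72.85 dB.
packaged HVAC unit: 78 − 20·log₁₀(8.3/1.2) = 78 − 16.80 = 61.20 dB.
refrigeration condenser: 88 − 20·log₁₀(9.9/1.2) = 88 − 18.33 = 69.67 dB.
server rack: 71 − 20·log₁₀(7.1/1.2) = 71 − 15.44 = 55.56 dB.
Σ 10^(L/10) = 3.024e+07 → L_total = 10·log₁₀(3.024e+07) = 74.81 dB.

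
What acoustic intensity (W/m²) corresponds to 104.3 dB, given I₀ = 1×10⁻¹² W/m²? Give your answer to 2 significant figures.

0.027 W/m²

L = 10·log₁₀(I/I₀) ⇒ I = I₀·10^(L/10) = 10⁻¹² × 10^10.43.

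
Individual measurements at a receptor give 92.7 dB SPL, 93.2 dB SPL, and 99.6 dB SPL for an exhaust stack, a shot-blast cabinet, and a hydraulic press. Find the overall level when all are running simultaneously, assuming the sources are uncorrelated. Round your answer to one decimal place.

Incoherent sources combine by intensity addition: L_total = 10·log₁₀(Σ 10^(L_i/10)).
Σ 10^(L/10) = 10^(92.7/10) + 10^(93.2/10) + 10^(99.6/10) = 1.307e+10.
L_total = 10·log₁₀(1.307e+10) = 101.16 dB SPL.

101.2 dB SPL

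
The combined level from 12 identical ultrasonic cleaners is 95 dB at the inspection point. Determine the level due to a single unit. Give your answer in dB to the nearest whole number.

84 dB

12 equal contributions raise the level by 10·log₁₀ 12 = 10.792 dB, so each unit alone gives 95 − 10.792.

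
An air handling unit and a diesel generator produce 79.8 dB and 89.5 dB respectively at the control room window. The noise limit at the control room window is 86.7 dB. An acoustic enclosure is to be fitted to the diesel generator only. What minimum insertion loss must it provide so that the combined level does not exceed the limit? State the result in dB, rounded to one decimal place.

3.8 dB

The untreated sources together contribute 10^(79.8/10) = 9.550e+07, i.e. 79.80 dB.
The limit corresponds to 10^(86.7/10) = 4.677e+08; subtracting the fixed part leaves 3.722e+08 for the diesel generator, i.e. 85.71 dB.
Required insertion loss = 89.5 − 85.71 = 3.79 dB.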